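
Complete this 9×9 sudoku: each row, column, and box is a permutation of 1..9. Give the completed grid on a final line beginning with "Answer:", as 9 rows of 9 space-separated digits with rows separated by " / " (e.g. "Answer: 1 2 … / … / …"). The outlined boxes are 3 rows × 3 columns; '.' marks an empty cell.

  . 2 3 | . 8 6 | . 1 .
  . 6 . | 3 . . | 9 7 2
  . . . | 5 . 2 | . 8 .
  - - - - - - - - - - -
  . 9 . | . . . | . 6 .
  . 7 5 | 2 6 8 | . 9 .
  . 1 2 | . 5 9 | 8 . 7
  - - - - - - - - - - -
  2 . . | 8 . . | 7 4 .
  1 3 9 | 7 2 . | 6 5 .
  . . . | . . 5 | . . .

Step 1. [r3c2∈{4}] nothing but 4 survives at r3c2, so r3c2=4.
Step 2. [r6c8∈{3}] r6c8's peers cover all but 3. So r6c8=3.
Step 3. [r6c4∈{4}] only 4 remains possible at r6c4. So r6c4=4.
Step 4. [r4c4∈{1}] r4c4 is down to just 1 ⇒ r4c4=1.
Step 5. [r3c5∈{1,7,9}] across box 2, 7 lands solely at r3c5 ⇒ r3c5=7.
Step 6. [r4c5∈{3}] r4c5 is down to just 3. So r4c5=3.
Step 7. [r9c3∈{4,6,7,8}] in col 3, 7 fits only at r9c3 ⇒ r9c3=7.
Step 8. [r4c3∈{4,8}] col 3 places 4 nowhere but r4c3, so r4c3=4.
Step 9. [r9c1∈{4,6,8}] 4 has one home in col 1: r9c1 ⇒ r9c1=4.
Step 10. [r3c7∈{3}] r3c7 has the single candidate 3, so r3c7=3.
Step 11. [r9c9∈{1,3,8,9}] r9c9 is the only open cell in row 9 admitting 3 ⇒ r9c9=3.
Step 12. [r1c1∈{5,7,9}] across row 1, 7 lands solely at r1c1, so r1c1=7.
Step 13. [r7c9∈{1,9}] in col 9, 9 fits only at r7c9, so r7c9=9.
Step 14. [r9c7∈{1,2}] box 9 places 1 nowhere but r9c7. So r9c7=1.
Step 15. [r7c5∈{1}] nothing but 1 survives at r7c5 ⇒ r7c5=1.
Step 16. [r5c7∈{4}] r5c7's peers cover all but 4, so r5c7=4.
Step 17. [r2c6∈{1,4}] across col 6, 1 lands solely at r2c6 ⇒ r2c6=1.
Step 18. [r1c7∈{5}] nothing but 5 survives at r1c7. So r1c7=5.
Step 19. [r1c4∈{9}] only 9 remains possible at r1c4. So r1c4=9.
Step 20. [r2c3∈{8}] r2c3 has the single candidate 8. So r2c3=8.
Step 21. [r9c8∈{2}] only 2 remains possible at r9c8, so r9c8=2.
Step 22. [r3c1∈{9}] r3c1 has the single candidate 9. So r3c1=9.
Step 23. [r2c1∈{5}] r2c1 is down to just 5. So r2c1=5.
Step 24. [r4c9∈{5}] r4c9 is down to just 5. So r4c9=5.
Step 25. [r9c5∈{9}] r9c5 is down to just 9. So r9c5=9.
Step 26. [r8c6∈{4}] nothing but 4 survives at r8c6, so r8c6=4.
Step 27. [r4c1∈{8}] only 8 remains possible at r4c1 ⇒ r4c1=8.
Step 28. [r9c2∈{8}] nothing but 8 survives at r9c2 ⇒ r9c2=8.
Step 29. [r7c3∈{6}] nothing but 6 survives at r7c3 ⇒ r7c3=6.
Step 30. [r2c5∈{4}] only 4 remains possible at r2c5. So r2c5=4.
Step 31. [r4c7∈{2}] r4c7 has the single candidate 2 ⇒ r4c7=2.
Step 32. [r6c1∈{6}] r6c1 has the single candidate 6. So r6c1=6.
Step 33. [r5c9∈{1}] r5c9 is down to just 1 ⇒ r5c9=1.
Step 34. [r3c9∈{6}] nothing but 6 survives at r3c9 ⇒ r3c9=6.
Step 35. [r7c6∈{3}] r7c6 is down to just 3. So r7c6=3.
Step 36. [r9c4∈{6}] r9c4 is down to just 6 ⇒ r9c4=6.
Step 37. [r3c3∈{1}] r3c3's peers cover all but 1. So r3c3=1.
Step 38. [r1c9∈{4}] r1c9 has the single candidate 4, so r1c9=4.
Step 39. [r5c1∈{3}] r5c1 is down to just 3 ⇒ r5c1=3.
Step 40. [r7c2∈{5}] r7c2's peers cover all but 5, so r7c2=5.
Step 41. [r8c9∈{8}] r8c9's peers cover all but 8. So r8c9=8.
Step 42. [r4c6∈{7}] r4c6 is down to just 7. So r4c6=7.

Answer: 7 2 3 9 8 6 5 1 4 / 5 6 8 3 4 1 9 7 2 / 9 4 1 5 7 2 3 8 6 / 8 9 4 1 3 7 2 6 5 / 3 7 5 2 6 8 4 9 1 / 6 1 2 4 5 9 8 3 7 / 2 5 6 8 1 3 7 4 9 / 1 3 9 7 2 4 6 5 8 / 4 8 7 6 9 5 1 2 3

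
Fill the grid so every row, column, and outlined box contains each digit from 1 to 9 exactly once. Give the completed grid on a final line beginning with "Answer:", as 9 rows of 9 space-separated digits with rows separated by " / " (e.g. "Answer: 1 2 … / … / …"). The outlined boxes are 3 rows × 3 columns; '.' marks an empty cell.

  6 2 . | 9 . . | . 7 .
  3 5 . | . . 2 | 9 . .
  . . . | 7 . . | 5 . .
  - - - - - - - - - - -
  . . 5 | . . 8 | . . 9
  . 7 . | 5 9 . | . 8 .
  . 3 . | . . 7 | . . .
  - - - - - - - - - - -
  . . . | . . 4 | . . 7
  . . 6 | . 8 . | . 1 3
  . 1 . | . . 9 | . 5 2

Step 1. [r8c7∈{4}] r8c7 is down to just 4 ⇒ r8c7=4.
Step 2. [r4c2∈{4,6}] col 2 places 6 nowhere but r4c2. So r4c2=6.
Step 3. [r3c2∈{4,8,9}] r3c2 is the only open cell in col 2 admitting 4. So r3c2=4.
Step 4. [r7c2∈{8,9}] in col 2, 8 fits only at r7c2, so r7c2=8.
Step 5. [r7c7∈{6}] r7c7's peers cover all but 6, so r7c7=6.
Step 6. [r8c1∈{2,5,7,9}] in row 8, 7 fits only at r8c1. So r8c1=7.
Step 7. [r2c4∈{1,4,6,8}] r2c4 is the only open cell in col 4 admitting 8, so r2c4=8.
Step 8. [r8c4∈{2}] r8c4 has the single candidate 2 ⇒ r8c4=2.
Step 9. [r9c1∈{4}] r9c1's peers cover all but 4. So r9c1=4.
Step 10. [r3c8∈{2,3,6}] in row 3, 2 fits only at r3c8 ⇒ r3c8=2.
Step 11. [r1c7∈{1,3,8}] in box 3, 3 fits only at r1c7, so r1c7=3.
Step 12. [r5c6∈{1,3,6}] row 5 places 3 nowhere but r5c6. So r5c6=3.
Step 13. [r5c9∈{1,4,6}] row 5 places 6 nowhere but r5c9, so r5c9=6.
Step 14. [r6c8∈{4}] r6c8's peers cover all but 4, so r6c8=4.
Step 15. [r3c5∈{1,3,6}] 3 has one home in row 3: r3c5, so r3c5=3.
Step 16. [r7c1∈{2,5,9}] across col 1, 5 lands solely at r7c1, so r7c1=5.
Step 17. [r7c5∈{1}] nothing but 1 survives at r7c5, so r7c5=1.
Step 18. [r7c3∈{2,3,9}] r7c3 is the only open cell in row 7 admitting 2, so r7c3=2.
Step 19. [r4c7∈{1,2,7}] across row 4, 7 lands solely at r4c7, so r4c7=7.
Step 20. [r1c5∈{4,5}] in col 5, 5 fits only at r1c5, so r1c5=5.
Step 21. [r1c6∈{1}] r1c6's peers cover all but 1 ⇒ r1c6=1.
Step 22. [r1c3∈{8}] r1c3 has the single candidate 8, so r1c3=8.
Step 23. [r2c5∈{4,6}] box 2 places 4 nowhere but r2c5, so r2c5=4.
Step 24. [r6c1∈{1,2,8,9}] in row 6, 8 fits only at r6c1 ⇒ r6c1=8.
Step 25. [r2c9∈{1}] only 1 remains possible at r2c9. So r2c9=1.
Step 26. [r3c1∈{1,9}] in col 1, 9 fits only at r3c1. So r3c1=9.
Step 27. [r3c3∈{1}] r3c3 is down to just 1 ⇒ r3c3=1.
Step 28. [r4c5∈{2}] r4c5 has the single candidate 2, so r4c5=2.
Step 29. [r4c1∈{1}] r4c1 has the single candidate 1. So r4c1=1.
Step 30. [r6c7∈{1,2}] row 6 places 2 nowhere but r6c7 ⇒ r6c7=2.
Step 31. [r6c5∈{6}] nothing but 6 survives at r6c5, so r6c5=6.
Step 32. [r9c4∈{3,6}] row 9 places 6 nowhere but r9c4 ⇒ r9c4=6.
Step 33. [r2c8∈{6}] r2c8's peers cover all but 6 ⇒ r2c8=6.
Step 34. [r7c8∈{9}] only 9 remains possible at r7c8 ⇒ r7c8=9.
Step 35. [r5c3∈{4}] r5c3 is down to just 4, so r5c3=4.
Step 36. [r8c6∈{5}] only 5 remains possible at r8c6, so r8c6=5.
Step 37. [r9c7∈{8}] r9c7 has the single candidate 8. So r9c7=8.
Step 38. [r9c3∈{3}] r9c3 is down to just 3, so r9c3=3.
Step 39. [r1c9∈{4}] r1c9 is down to just 4, so r1c9=4.
Step 40. [r5c7∈{1}] nothing but 1 survives at r5c7, so r5c7=1.
Step 41. [r7c4∈{3}] r7c4 is down to just 3. So r7c4=3.
Step 42. [r6c3∈{9}] only 9 remains possible at r6c3, so r6c3=9.
Step 43. [r3c6∈{6}] r3c6's peers cover all but 6. So r3c6=6.
Step 44. [r4c4∈{4}] r4c4's peers cover all but 4, so r4c4=4.
Step 45. [r3c9∈{8}] only 8 remains possible at r3c9, so r3c9=8.
Step 46. [r6c4∈{1}] r6c4 is down to just 1 ⇒ r6c4=1.
Step 47. [r2c3∈{7}] r2c3 has the single candidate 7 ⇒ r2c3=7.
Step 48. [r5c1∈{2}] nothing but 2 survives at r5c1 ⇒ r5c1=2.
Step 49. [r8c2∈{9}] nothing but 9 survives at r8c2 ⇒ r8c2=9.
Step 50. [r6c9∈{5}] r6c9's peers cover all but 5. So r6c9=5.
Step 51. [r4c8∈{3}] r4c8 is down to just 3. So r4c8=3.
Step 52. [r9c5∈{7}] r9c5 is down to just 7, so r9c5=7.

Answer: 6 2 8 9 5 1 3 7 4 / 3 5 7 8 4 2 9 6 1 / 9 4 1 7 3 6 5 2 8 / 1 6 5 4 2 8 7 3 9 / 2 7 4 5 9 3 1 8 6 / 8 3 9 1 6 7 2 4 5 / 5 8 2 3 1 4 6 9 7 / 7 9 6 2 8 5 4 1 3 / 4 1 3 6 7 9 8 5 2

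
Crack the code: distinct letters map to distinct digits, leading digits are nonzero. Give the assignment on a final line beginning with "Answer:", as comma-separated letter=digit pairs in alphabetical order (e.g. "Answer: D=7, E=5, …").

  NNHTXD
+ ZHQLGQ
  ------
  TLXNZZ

Step 1. [col 1: D + Q ≡ Z (mod 10)] no forcing yet in column 1 (carry-in 0); D=5 is free and consistent — try it. So D=5.
Step 2. [col 1: D + Q ≡ Z (mod 10)] no forcing yet in column 1 (carry-in 0); Z=2 is free and consistent — try it ⇒ Z=2.
Step 3. [col 1: D + Q ≡ Z (mod 10)] column 1: given D=5, Z=2, carry-in 0, and digits 2,5 already taken and all letters distinct, D+Q≡Z (mod 10) forces Q=7 ⇒ Q=7.
Step 4. [col 2: X + G ≡ Z (mod 10)] G=0 is one option consistent with column 2 (X + G ≡ Z (mod 10), carry-in 1) — take it. So G=0.
Step 5. [col 2: X + G ≡ Z (mod 10)] from column 2 (G=0, Z=2, carry-in 1, digits 0,2,5,7 already taken and all letters distinct): X must equal 1 ⇒ X=1.
Step 6. [col 3: T + L ≡ N (mod 10)] no forcing yet in column 3 (carry-in 0); T=6 is free and consistent — try it. So T=6.
Step 7. [col 3: T + L ≡ N (mod 10)] several values work for L in column 3 (T + L ≡ N (mod 10), carry-in 0); try L=8, so L=8.
Step 8. [col 3: T + L ≡ N (mod 10)] from column 3 (T=6, L=8, carry-in 0, digits 0,1,2,5,6,7,8 already taken and all letters distinct): N must equal 4, so N=4.
Step 9. [col 4: H + Q ≡ X (mod 10)] in column 4 we have H+Q≡X with carry-in 1; given Q=7, X=1 and digits 0,1,2,4,5,6,7,8 already taken and all letters distinct, that pins H to 3, so H=3.

Answer: D=5, G=0, H=3, L=8, N=4, Q=7, T=6, X=1, Z=2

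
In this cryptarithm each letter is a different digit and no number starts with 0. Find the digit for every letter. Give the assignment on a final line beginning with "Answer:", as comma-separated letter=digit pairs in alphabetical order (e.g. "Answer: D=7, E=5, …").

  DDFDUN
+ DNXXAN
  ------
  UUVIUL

Step 1. [col 1: N + N ≡ L (mod 10)] no forcing yet in column 1 (carry-in 0); N=3 is free and consistent — try it. So N=3.
Step 2. [col 1: N + N ≡ L (mod 10)] in column 1 we have N+N≡L with carry-in 0; given N=3 and digits 3 already taken and all letters distinct, that pins L to 6, so L=6.
Step 3. [col 2: U + A ≡ U (mod 10)] in column 2 we have U+A≡U with carry-in 0; given nothing yet and digits 3,6 already taken and all letters distinct, that pins A to 0 ⇒ A=0.
Step 4. [col 2: U + A ≡ U (mod 10)] no forcing yet in column 2 (carry-in 0); U=8 is free and consistent — try it, so U=8.
Step 5. [col 3: D + X ≡ I (mod 10)] no forcing yet in column 3 (carry-in 0); X=5 is free and consistent — try it, so X=5.
Step 6. [col 3: D + X ≡ I (mod 10)] I=9 is one option consistent with column 3 (D + X ≡ I (mod 10), carry-in 0) — take it ⇒ I=9.
Step 7. [col 3: D + X ≡ I (mod 10)] column 3: given X=5, I=9, carry-in 0, and digits 0,3,5,6,8,9 already taken and all letters distinct, D+X≡I (mod 10) forces D=4 ⇒ D=4.
Step 8. [col 4: F + X ≡ V (mod 10)] several values work for F in column 4 (F + X ≡ V (mod 10), carry-in 0); try F=7, so F=7.
Step 9. [col 4: F + X ≡ V (mod 10)] column 4: given F=7, X=5, carry-in 0, and digits 0,3,4,5,6,7,8,9 already taken and all letters distinct, F+X≡V (mod 10) forces V=2 ⇒ V=2.

Answer: A=0, D=4, F=7, I=9, L=6, N=3, U=8, V=2, X=5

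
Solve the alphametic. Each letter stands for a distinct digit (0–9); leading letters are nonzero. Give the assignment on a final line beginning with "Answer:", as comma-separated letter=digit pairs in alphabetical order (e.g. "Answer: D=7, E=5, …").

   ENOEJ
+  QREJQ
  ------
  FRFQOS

Step 1. [col 1: J + Q ≡ S (mod 10)] several values work for S in column 1 (J + Q ≡ S (mod 10), carry-in 0); try S=0, so S=0.
Step 2. [col 1: J + Q ≡ S (mod 10)] no forcing yet in column 1 (carry-in 0); J=6 is free and consistent — try it, so J=6.
Step 3. [F] adding two 5-digit numbers gives at most 5+1 digits, and here it does — F is that final carry and must be 1. So F=1.
Step 4. [col 1: J + Q ≡ S (mod 10)] column 1 reads J+Q+carry(0)=S with J=6, S=0; with digits 0,1,6 already taken and all letters distinct, the only value for Q is 4, so Q=4.
Step 5. [col 2: E + J ≡ O (mod 10)] E=8 is one option consistent with column 2 (E + J ≡ O (mod 10), carry-in 1) — take it, so E=8.
Step 6. [col 2: E + J ≡ O (mod 10)] column 2: given E=8, J=6, carry-in 1, and digits 0,1,4,6,8 already taken and all letters distinct, E+J≡O (mod 10) forces O=5. So O=5.
Step 7. [col 4: N + R ≡ F (mod 10)] no forcing yet in column 4 (carry-in 1); R=3 is free and consistent — try it. So R=3.
Step 8. [col 4: N + R ≡ F (mod 10)] in column 4 we have N+R≡F with carry-in 1; given R=3, F=1 and digits 0,1,3,4,5,6,8 already taken and all letters distinct, that pins N to 7, so N=7.

Answer: E=8, F=1, J=6, N=7, O=5, Q=4, R=3, S=0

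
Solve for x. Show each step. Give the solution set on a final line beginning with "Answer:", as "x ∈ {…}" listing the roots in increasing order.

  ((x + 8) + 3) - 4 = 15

Step 1. [((x + 8) + 3) - 4 = 15] the outer -4 inverts by adding 4. So sub: (x + 8) + 3 = 19.
Step 2. [(x + 8) + 3 = 19] +3 is outermost — subtract 3 both sides ⇒ sub: x + 8 = 16.
Step 3. [x + 8 = 16] the outer +8 inverts by subtracting 8 ⇒ sub: x = 8.

Answer: x ∈ {8}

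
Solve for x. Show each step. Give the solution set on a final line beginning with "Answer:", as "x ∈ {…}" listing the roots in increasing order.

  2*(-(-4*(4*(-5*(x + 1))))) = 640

Step 1. [2*(-(-4*(4*(-5*(x + 1))))) = 640] LHS = 2·(…); ÷2 both sides. So div: -(-4*(4*(-5*(x + 1)))) = 320.
Step 2. [-(-4*(4*(-5*(x + 1)))) = 320] flip signs both sides. So neg: -4*(4*(-5*(x + 1))) = -320.
Step 3. [-4*(4*(-5*(x + 1))) = -320] LHS = -4·(…); ÷-4 both sides ⇒ div: 4*(-5*(x + 1)) = 80.
Step 4. [4*(-5*(x + 1)) = 80] leading coefficient 4: divide by 4. So div: -5*(x + 1) = 20.
Step 5. [-5*(x + 1) = 20] LHS = -5·(…); ÷-5 both sides ⇒ div: x + 1 = -4.
Step 6. [x + 1 = -4] peel the +1: subtract 1 from each side. So sub: x = -5.

Answer: x ∈ {-5}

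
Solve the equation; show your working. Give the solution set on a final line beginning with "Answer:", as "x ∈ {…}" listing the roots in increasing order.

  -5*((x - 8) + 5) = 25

Step 1. [-5*((x - 8) + 5) = 25] -5·(inner) — divide through by -5 ⇒ div: (x - 8) + 5 = -5.
Step 2. [(x - 8) + 5 = -5] 5 comes off first (subtract 5). So sub: x - 8 = -10.
Step 3. [x - 8 = -10] -8 is outermost — add 8 both sides. So sub: x = -2.

Answer: x ∈ {-2}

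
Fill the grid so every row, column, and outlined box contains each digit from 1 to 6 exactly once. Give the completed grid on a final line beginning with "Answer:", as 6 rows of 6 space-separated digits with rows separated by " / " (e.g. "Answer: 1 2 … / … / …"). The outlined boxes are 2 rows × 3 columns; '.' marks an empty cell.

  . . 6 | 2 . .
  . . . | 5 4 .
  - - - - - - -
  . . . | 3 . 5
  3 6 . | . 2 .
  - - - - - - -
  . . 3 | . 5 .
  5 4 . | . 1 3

Step 1. [r6c3∈{2}] r6c3 is down to just 2. So r6c3=2.
Step 2. [r2c3∈{1}] r2c3's peers cover all but 1 ⇒ r2c3=1.
Step 3. [r5c1∈{1,6}] r5c1 is the only open cell in col 1 admitting 6 ⇒ r5c1=6.
Step 4. [r3c1∈{1,2,4}] across col 1, 1 lands solely at r3c1. So r3c1=1.
Step 5. [r2c2∈{2,3}] 3 has one home in row 2: r2c2. So r2c2=3.
Step 6. [r4c4∈{1,4}] 1 has one home in col 4: r4c4. So r4c4=1.
Step 7. [r4c6∈{4}] r4c6 has the single candidate 4. So r4c6=4.
Step 8. [r2c1∈{2}] only 2 remains possible at r2c1. So r2c1=2.
Step 9. [r5c2∈{1}] r5c2's peers cover all but 1, so r5c2=1.
Step 10. [r4c3∈{5}] nothing but 5 survives at r4c3, so r4c3=5.
Step 11. [r6c4∈{6}] r6c4 has the single candidate 6. So r6c4=6.
Step 12. [r1c5∈{3}] only 3 remains possible at r1c5. So r1c5=3.
Step 13. [r3c3∈{4}] nothing but 4 survives at r3c3, so r3c3=4.
Step 14. [r3c2∈{2}] r3c2 has the single candidate 2, so r3c2=2.
Step 15. [r3c5∈{6}] r3c5's peers cover all but 6, so r3c5=6.
Step 16. [r1c2∈{5}] r1c2 is down to just 5 ⇒ r1c2=5.
Step 17. [r5c6∈{2}] r5c6 is down to just 2 ⇒ r5c6=2.
Step 18. [r1c6∈{1}] r1c6 is down to just 1, so r1c6=1.
Step 19. [r2c6∈{6}] only 6 remains possible at r2c6, so r2c6=6.
Step 20. [r5c4∈{4}] r5c4 has the single candidate 4. So r5c4=4.
Step 21. [r1c1∈{4}] r1c1 has the single candidate 4 ⇒ r1c1=4.

Answer: 4 5 6 2 3 1 / 2 3 1 5 4 6 / 1 2 4 3 6 5 / 3 6 5 1 2 4 / 6 1 3 4 5 2 / 5 4 2 6 1 3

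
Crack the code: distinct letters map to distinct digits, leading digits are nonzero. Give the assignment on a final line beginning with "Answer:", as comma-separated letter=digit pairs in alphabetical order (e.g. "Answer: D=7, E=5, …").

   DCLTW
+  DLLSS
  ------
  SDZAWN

Step 1. [col 1: W + S ≡ N (mod 10)] no forcing yet in column 1 (carry-in 0); S=1 is free and consistent — try it ⇒ S=1.
Step 2. [col 1: W + S ≡ N (mod 10)] W=6 is one option consistent with column 1 (W + S ≡ N (mod 10), carry-in 0) — take it. So W=6.
Step 3. [col 1: W + S ≡ N (mod 10)] in column 1 we have W+S≡N with carry-in 0; given W=6, S=1 and digits 1,6 already taken and all letters distinct, that pins N to 7. So N=7.
Step 4. [col 2: T + S ≡ W (mod 10)] column 2 reads T+S+carry(0)=W with S=1, W=6; with digits 1,6,7 already taken and all letters distinct, the only value for T is 5, so T=5.
Step 5. [col 3: L + L ≡ A (mod 10)] several values work for L in column 3 (L + L ≡ A (mod 10), carry-in 0); try L=2, so L=2.
Step 6. [col 3: L + L ≡ A (mod 10)] column 3 reads L+L+carry(0)=A with L=2; with digits 1,2,5,6,7 already taken and all letters distinct, the only value for A is 4 ⇒ A=4.
Step 7. [col 4: C + L ≡ Z (mod 10)] column 4: given L=2, carry-in 0, and digits 1,2,4,5,6,7 already taken and all letters distinct, C+L≡Z (mod 10) forces Z=0, so Z=0.
Step 8. [col 4: C + L ≡ Z (mod 10)] from column 4 (L=2, Z=0, carry-in 0, digits 0,1,2,4,5,6,7 already taken and all letters distinct): C must equal 8. So C=8.
Step 9. [col 5: D + D ≡ D (mod 10)] column 5: given nothing yet, carry-in 1, and digits 0,1,2,4,5,6,7,8 already taken and all letters distinct, D+D≡D (mod 10) forces D=9. So D=9.

Answer: A=4, C=8, D=9, L=2, N=7, S=1, T=5, W=6, Z=0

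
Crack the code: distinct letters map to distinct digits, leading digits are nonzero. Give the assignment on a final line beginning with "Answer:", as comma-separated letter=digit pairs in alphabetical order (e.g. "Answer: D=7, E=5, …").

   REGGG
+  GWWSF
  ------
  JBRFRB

Step 1. [col 1: G + F ≡ B (mod 10)] several values work for F in column 1 (G + F ≡ B (mod 10), carry-in 0); try F=3, so F=3.
Step 2. [col 1: G + F ≡ B (mod 10)] G=7 is one option consistent with column 1 (G + F ≡ B (mod 10), carry-in 0) — take it ⇒ G=7.
Step 3. [col 1: G + F ≡ B (mod 10)] column 1 reads G+F+carry(0)=B with G=7, F=3; with digits 3,7 already taken and all letters distinct, the only value for B is 0, so B=0.
Step 4. [col 2: G + S ≡ R (mod 10)] column 2 (G + S ≡ R (mod 10), carry-in 1) doesn't pin S yet; pick S=4 and continue ⇒ S=4.
Step 5. [J] the sum has 6 digits but both addends have 5; that extra leading digit J is the final carry, namely 1, so J=1.
Step 6. [col 2: G + S ≡ R (mod 10)] column 2 reads G+S+carry(1)=R with G=7, S=4; with digits 0,1,3,4,7 already taken and all letters distinct, the only value for R is 2. So R=2.
Step 7. [col 3: G + W ≡ F (mod 10)] in column 3 we have G+W≡F with carry-in 1; given G=7, F=3 and digits 0,1,2,3,4,7 already taken and all letters distinct, that pins W to 5 ⇒ W=5.
Step 8. [col 4: E + W ≡ R (mod 10)] column 4: given W=5, R=2, carry-in 1, and digits 0,1,2,3,4,5,7 already taken and all letters distinct, E+W≡R (mod 10) forces E=6. So E=6.

Answer: B=0, E=6, F=3, G=7, J=1, R=2, S=4, W=5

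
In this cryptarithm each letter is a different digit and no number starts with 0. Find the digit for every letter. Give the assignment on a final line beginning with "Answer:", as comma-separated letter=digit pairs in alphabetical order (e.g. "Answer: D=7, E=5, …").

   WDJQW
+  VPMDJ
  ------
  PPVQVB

Step 1. [col 1: W + J ≡ B (mod 10)] several values work for W in column 1 (W + J ≡ B (mod 10), carry-in 0); try W=5. So W=5.
Step 2. [P] P is the leading digit of a 6-digit sum of two 5-digit numbers; the final carry is exactly 1 ⇒ P=1.
Step 3. [col 1: W + J ≡ B (mod 10)] column 1 (W + J ≡ B (mod 10), carry-in 0) doesn't pin J yet; pick J=3 and continue, so J=3.
Step 4. [col 1: W + J ≡ B (mod 10)] column 1 reads W+J+carry(0)=B with W=5, J=3; with digits 1,3,5 already taken and all letters distinct, the only value for B is 8 ⇒ B=8.
Step 5. [col 2: Q + D ≡ V (mod 10)] Q=2 is one option consistent with column 2 (Q + D ≡ V (mod 10), carry-in 0) — take it, so Q=2.
Step 6. [col 2: Q + D ≡ V (mod 10)] D=4 is one option consistent with column 2 (Q + D ≡ V (mod 10), carry-in 0) — take it ⇒ D=4.
Step 7. [col 2: Q + D ≡ V (mod 10)] column 2: given Q=2, D=4, carry-in 0, and digits 1,2,3,4,5,8 already taken and all letters distinct, Q+D≡V (mod 10) forces V=6, so V=6.
Step 8. [col 3: J + M ≡ Q (mod 10)] column 3: given J=3, Q=2, carry-in 0, and digits 1,2,3,4,5,6,8 already taken and all letters distinct, J+M≡Q (mod 10) forces M=9, so M=9.

Answer: B=8, D=4, J=3, M=9, P=1, Q=2, V=6, W=5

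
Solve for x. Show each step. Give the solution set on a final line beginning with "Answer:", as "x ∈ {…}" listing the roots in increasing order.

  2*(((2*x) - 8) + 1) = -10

Step 1. [2*(((2*x) - 8) + 1) = -10] 2·(inner) — divide through by 2 ⇒ div: ((2*x) - 8) + 1 = -5.
Step 2. [((2*x) - 8) + 1 = -5] +1 is outermost — subtract 1 both sides, so sub: (2*x) - 8 = -6.
Step 3. [(2*x) - 8 = -6] 2 | LHS and 2 | -6: pull 2 out ⇒ factor: x - 4 = -3.
Step 4. [x - 4 = -3] add 4: x sits inside (… - 4) ⇒ sub: x = 1.

Answer: x ∈ {1}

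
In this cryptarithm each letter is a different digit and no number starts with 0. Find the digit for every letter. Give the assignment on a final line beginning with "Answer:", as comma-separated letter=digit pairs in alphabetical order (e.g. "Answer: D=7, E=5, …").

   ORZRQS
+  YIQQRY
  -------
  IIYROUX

Step 1. [col 1: S + Y ≡ X (mod 10)] no forcing yet in column 1 (carry-in 0); Y=7 is free and consistent — try it ⇒ Y=7.
Step 2. [col 1: S + Y ≡ X (mod 10)] no forcing yet in column 1 (carry-in 0); X=9 is free and consistent — try it ⇒ X=9.
Step 3. [col 1: S + Y ≡ X (mod 10)] column 1: given Y=7, X=9, carry-in 0, and digits 7,9 already taken and all letters distinct, S+Y≡X (mod 10) forces S=2, so S=2.
Step 4. [I] the sum has 7 digits but both addends have 6; that extra leading digit I is the final carry, namely 1. So I=1.
Step 5. [col 2: Q + R ≡ U (mod 10)] column 2 (Q + R ≡ U (mod 10), carry-in 0) doesn't pin U yet; pick U=3 and continue, so U=3.
Step 6. [col 2: Q + R ≡ U (mod 10)] no forcing yet in column 2 (carry-in 0); Q=8 is free and consistent — try it. So Q=8.
Step 7. [col 2: Q + R ≡ U (mod 10)] column 2 reads Q+R+carry(0)=U with Q=8, U=3; with digits 1,2,3,7,8,9 already taken and all letters distinct, the only value for R is 5 ⇒ R=5.
Step 8. [col 3: R + Q ≡ O (mod 10)] from column 3 (R=5, Q=8, carry-in 1, digits 1,2,3,5,7,8,9 already taken and all letters distinct): O must equal 4, so O=4.
Step 9. [col 4: Z + Q ≡ R (mod 10)] column 4 reads Z+Q+carry(1)=R with Q=8, R=5; with digits 1,2,3,4,5,7,8,9 already taken and all letters distinct, the only value for Z is 6 ⇒ Z=6.

Answer: I=1, O=4, Q=8, R=5, S=2, U=3, X=9, Y=7, Z=6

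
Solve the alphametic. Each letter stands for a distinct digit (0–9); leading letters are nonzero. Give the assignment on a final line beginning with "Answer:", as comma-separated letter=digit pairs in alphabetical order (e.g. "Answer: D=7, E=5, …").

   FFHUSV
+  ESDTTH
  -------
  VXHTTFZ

Step 1. [col 1: V + H ≡ Z (mod 10)] no forcing yet in column 1 (carry-in 0); Z=4 is free and consistent — try it. So Z=4.
Step 2. [col 1: V + H ≡ Z (mod 10)] column 1 (V + H ≡ Z (mod 10), carry-in 0) doesn't pin V yet; pick V=1 and continue, so V=1.
Step 3. [col 1: V + H ≡ Z (mod 10)] column 1 reads V+H+carry(0)=Z with V=1, Z=4; with digits 1,4 already taken and all letters distinct, the only value for H is 3 ⇒ H=3.
Step 4. [col 2: S + T ≡ F (mod 10)] several values work for F in column 2 (S + T ≡ F (mod 10), carry-in 0); try F=7. So F=7.
Step 5. [col 2: S + T ≡ F (mod 10)] several values work for S in column 2 (S + T ≡ F (mod 10), carry-in 0); try S=5 ⇒ S=5.
Step 6. [col 2: S + T ≡ F (mod 10)] from column 2 (S=5, F=7, carry-in 0, digits 1,3,4,5,7 already taken and all letters distinct): T must equal 2 ⇒ T=2.
Step 7. [col 3: U + T ≡ T (mod 10)] from column 3 (T=2, carry-in 0, digits 1,2,3,4,5,7 already taken and all letters distinct): U must equal 0. So U=0.
Step 8. [col 4: H + D ≡ T (mod 10)] column 4: given H=3, T=2, carry-in 0, and digits 0,1,2,3,4,5,7 already taken and all letters distinct, H+D≡T (mod 10) forces D=9 ⇒ D=9.
Step 9. [col 6: F + E ≡ X (mod 10)] in column 6 we have F+E≡X with carry-in 1; given F=7 and digits 0,1,2,3,4,5,7,9 already taken and all letters distinct, that pins X to 6. So X=6.
Step 10. [col 6: F + E ≡ X (mod 10)] from column 6 (F=7, X=6, carry-in 1, digits 0,1,2,3,4,5,6,7,9 already taken and all letters distinct): E must equal 8. So E=8.

Answer: D=9, E=8, F=7, H=3, S=5, T=2, U=0, V=1, X=6, Z=4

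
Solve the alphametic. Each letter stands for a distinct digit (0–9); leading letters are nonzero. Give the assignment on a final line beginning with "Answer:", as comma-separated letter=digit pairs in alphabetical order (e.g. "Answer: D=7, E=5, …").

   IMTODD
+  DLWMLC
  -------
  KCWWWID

Step 1. [K] adding two 6-digit numbers gives at most 6+1 digits, and here it does — K is that final carry and must be 1 ⇒ K=1.
Step 2. [col 1: D + C ≡ D (mod 10)] in column 1 we have D+C≡D with carry-in 0; given nothing yet and digits 1 already taken and all letters distinct, that pins C to 0 ⇒ C=0.
Step 3. [col 1: D + C ≡ D (mod 10)] D=2 is one option consistent with column 1 (D + C ≡ D (mod 10), carry-in 0) — take it. So D=2.
Step 4. [col 2: D + L ≡ I (mod 10)] several values work for I in column 2 (D + L ≡ I (mod 10), carry-in 0); try I=7. So I=7.
Step 5. [col 2: D + L ≡ I (mod 10)] in column 2 we have D+L≡I with carry-in 0; given D=2, I=7 and digits 0,1,2,7 already taken and all letters distinct, that pins L to 5. So L=5.
Step 6. [col 3: O + M ≡ W (mod 10)] several values work for O in column 3 (O + M ≡ W (mod 10), carry-in 0); try O=6, so O=6.
Step 7. [col 3: O + M ≡ W (mod 10)] M=8 is one option consistent with column 3 (O + M ≡ W (mod 10), carry-in 0) — take it ⇒ M=8.
Step 8. [col 3: O + M ≡ W (mod 10)] column 3 reads O+M+carry(0)=W with O=6, M=8; with digits 0,1,2,5,6,7,8 already taken and all letters distinct, the only value for W is 4. So W=4.
Step 9. [col 4: T + W ≡ W (mod 10)] column 4: given W=4, carry-in 1, and digits 0,1,2,4,5,6,7,8 already taken and all letters distinct, T+W≡W (mod 10) forces T=9, so T=9.

Answer: C=0, D=2, I=7, K=1, L=5, M=8, O=6, T=9, W=4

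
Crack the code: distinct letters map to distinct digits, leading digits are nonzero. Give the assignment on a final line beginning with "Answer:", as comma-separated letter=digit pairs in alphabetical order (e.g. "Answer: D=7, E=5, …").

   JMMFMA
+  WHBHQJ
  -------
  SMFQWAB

Step 1. [col 1: A + J ≡ B (mod 10)] J=4 is one option consistent with column 1 (A + J ≡ B (mod 10), carry-in 0) — take it, so J=4.
Step 2. [col 1: A + J ≡ B (mod 10)] several values work for B in column 1 (A + J ≡ B (mod 10), carry-in 0); try B=6 ⇒ B=6.
Step 3. [col 1: A + J ≡ B (mod 10)] from column 1 (J=4, B=6, carry-in 0, digits 4,6 already taken and all letters distinct): A must equal 2 ⇒ A=2.
Step 4. [col 2: M + Q ≡ A (mod 10)] no forcing yet in column 2 (carry-in 0); Q=9 is free and consistent — try it. So Q=9.
Step 5. [col 2: M + Q ≡ A (mod 10)] from column 2 (Q=9, A=2, carry-in 0, digits 2,4,6,9 already taken and all letters distinct): M must equal 3, so M=3.
Step 6. [S] adding two 6-digit numbers gives at most 6+1 digits, and here it does — S is that final carry and must be 1 ⇒ S=1.
Step 7. [col 3: F + H ≡ W (mod 10)] from column 3 (nothing yet, carry-in 1, digits 1,2,3,4,6,9 already taken and all letters distinct): W must equal 8. So W=8.
Step 8. [col 3: F + H ≡ W (mod 10)] no forcing yet in column 3 (carry-in 1); H=7 is free and consistent — try it. So H=7.
Step 9. [col 3: F + H ≡ W (mod 10)] column 3: given H=7, W=8, carry-in 1, and digits 1,2,3,4,6,7,8,9 already taken and all letters distinct, F+H≡W (mod 10) forces F=0. So F=0.

Answer: A=2, B=6, F=0, H=7, J=4, M=3, Q=9, S=1, W=8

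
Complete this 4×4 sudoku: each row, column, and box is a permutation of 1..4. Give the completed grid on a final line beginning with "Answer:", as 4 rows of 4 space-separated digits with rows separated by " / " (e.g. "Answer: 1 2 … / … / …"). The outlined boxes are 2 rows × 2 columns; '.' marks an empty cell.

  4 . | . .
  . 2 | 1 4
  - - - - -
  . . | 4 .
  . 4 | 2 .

Step 1. [r2c1∈{3}] r2c1 is down to just 3 ⇒ r2c1=3.
Step 2. [r4c1∈{1}] only 1 remains possible at r4c1. So r4c1=1.
Step 3. [r4c4∈{3}] r4c4's peers cover all but 3. So r4c4=3.
Step 4. [r1c2∈{1}] only 1 remains possible at r1c2, so r1c2=1.
Step 5. [r1c4∈{2}] r1c4 is down to just 2, so r1c4=2.
Step 6. [r3c4∈{1}] r3c4 has the single candidate 1. So r3c4=1.
Step 7. [r3c1∈{2}] r3c1 has the single candidate 2 ⇒ r3c1=2.
Step 8. [r1c3∈{3}] only 3 remains possible at r1c3, so r1c3=3.
Step 9. [r3c2∈{3}] only 3 remains possible at r3c2 ⇒ r3c2=3.

Answer: 4 1 3 2 / 3 2 1 4 / 2 3 4 1 / 1 4 2 3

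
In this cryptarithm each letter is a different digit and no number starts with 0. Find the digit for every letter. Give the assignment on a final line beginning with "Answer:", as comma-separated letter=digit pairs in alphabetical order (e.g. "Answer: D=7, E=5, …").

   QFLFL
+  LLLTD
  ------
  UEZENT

Step 1. [col 1: L + D ≡ T (mod 10)] column 1 (L + D ≡ T (mod 10), carry-in 0) doesn't pin D yet; pick D=2 and continue. So D=2.
Step 2. [col 1: L + D ≡ T (mod 10)] no forcing yet in column 1 (carry-in 0); L=8 is free and consistent — try it ⇒ L=8.
Step 3. [U] the sum has 6 digits but both addends have 5; that extra leading digit U is the final carry, namely 1. So U=1.
Step 4. [col 1: L + D ≡ T (mod 10)] from column 1 (L=8, D=2, carry-in 0, digits 1,2,8 already taken and all letters distinct): T must equal 0 ⇒ T=0.
Step 5. [col 2: F + T ≡ N (mod 10)] several values work for F in column 2 (F + T ≡ N (mod 10), carry-in 1); try F=4. So F=4.
Step 6. [col 2: F + T ≡ N (mod 10)] in column 2 we have F+T≡N with carry-in 1; given F=4, T=0 and digits 0,1,2,4,8 already taken and all letters distinct, that pins N to 5 ⇒ N=5.
Step 7. [col 3: L + L ≡ E (mod 10)] from column 3 (L=8, carry-in 0, digits 0,1,2,4,5,8 already taken and all letters distinct): E must equal 6 ⇒ E=6.
Step 8. [col 4: F + L ≡ Z (mod 10)] column 4 reads F+L+carry(1)=Z with F=4, L=8; with digits 0,1,2,4,5,6,8 already taken and all letters distinct, the only value for Z is 3. So Z=3.
Step 9. [col 5: Q + L ≡ E (mod 10)] from column 5 (L=8, E=6, carry-in 1, digits 0,1,2,3,4,5,6,8 already taken and all letters distinct): Q must equal 7. So Q=7.

Answer: D=2, E=6, F=4, L=8, N=5, Q=7, T=0, U=1, Z=3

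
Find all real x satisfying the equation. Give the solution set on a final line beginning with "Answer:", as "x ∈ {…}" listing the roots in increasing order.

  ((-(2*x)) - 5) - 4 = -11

Step 1. [((-(2*x)) - 5) - 4 = -11] peel the -4: add 4 from each side, so sub: (-(2*x)) - 5 = -7.
Step 2. [(-(2*x)) - 5 = -7] 5 comes off first (add 5) ⇒ sub: -(2*x) = -2.
Step 3. [-(2*x) = -2] leading − — multiply by −1, so neg: 2*x = 2.
Step 4. [2*x = 2] 2·(inner) — divide through by 2 ⇒ div: x = 1.

Answer: x ∈ {1}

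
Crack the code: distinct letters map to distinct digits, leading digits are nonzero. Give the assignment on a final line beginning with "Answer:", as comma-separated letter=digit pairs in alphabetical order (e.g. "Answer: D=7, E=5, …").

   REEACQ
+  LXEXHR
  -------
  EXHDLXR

Step 1. [col 1: Q + R ≡ R (mod 10)] in column 1 we have Q+R≡R with carry-in 0; given nothing yet and all letters distinct, none taken yet, that pins Q to 0. So Q=0.
Step 2. [col 1: Q + R ≡ R (mod 10)] no forcing yet in column 1 (carry-in 0); R=6 is free and consistent — try it. So R=6.
Step 3. [col 2: C + H ≡ X (mod 10)] column 2 (C + H ≡ X (mod 10), carry-in 0) doesn't pin X yet; pick X=4 and continue, so X=4.
Step 4. [col 2: C + H ≡ X (mod 10)] several values work for H in column 2 (C + H ≡ X (mod 10), carry-in 0); try H=5 ⇒ H=5.
Step 5. [col 2: C + H ≡ X (mod 10)] column 2 reads C+H+carry(0)=X with H=5, X=4; with digits 0,4,5,6 already taken and all letters distinct, the only value for C is 9 ⇒ C=9.
Step 6. [E] E is the leading digit of a 7-digit sum of two 6-digit numbers; the final carry is exactly 1 ⇒ E=1.
Step 7. [col 3: A + X ≡ L (mod 10)] several values work for L in column 3 (A + X ≡ L (mod 10), carry-in 1); try L=8 ⇒ L=8.
Step 8. [col 3: A + X ≡ L (mod 10)] column 3: given X=4, L=8, carry-in 1, and digits 0,1,4,5,6,8,9 already taken and all letters distinct, A+X≡L (mod 10) forces A=3 ⇒ A=3.
Step 9. [col 4: E + E ≡ D (mod 10)] from column 4 (E=1, carry-in 0, digits 0,1,3,4,5,6,8,9 already taken and all letters distinct): D must equal 2 ⇒ D=2.

Answer: A=3, C=9, D=2, E=1, H=5, L=8, Q=0, R=6, X=4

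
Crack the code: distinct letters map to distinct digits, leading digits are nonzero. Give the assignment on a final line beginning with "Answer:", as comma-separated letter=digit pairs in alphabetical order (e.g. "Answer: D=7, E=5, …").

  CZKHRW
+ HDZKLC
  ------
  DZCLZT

Step 1. [col 1: W + C ≡ T (mod 10)] C=5 is one option consistent with column 1 (W + C ≡ T (mod 10), carry-in 0) — take it ⇒ C=5.
Step 2. [col 1: W + C ≡ T (mod 10)] T=2 is one option consistent with column 1 (W + C ≡ T (mod 10), carry-in 0) — take it ⇒ T=2.
Step 3. [col 1: W + C ≡ T (mod 10)] column 1: given C=5, T=2, carry-in 0, and digits 2,5 already taken and all letters distinct, W+C≡T (mod 10) forces W=7. So W=7.
Step 4. [col 2: R + L ≡ Z (mod 10)] column 2 (R + L ≡ Z (mod 10), carry-in 1) doesn't pin Z yet; pick Z=6 and continue ⇒ Z=6.
Step 5. [col 2: R + L ≡ Z (mod 10)] R=4 is one option consistent with column 2 (R + L ≡ Z (mod 10), carry-in 1) — take it ⇒ R=4.
Step 6. [col 2: R + L ≡ Z (mod 10)] column 2: given R=4, Z=6, carry-in 1, and digits 2,4,5,6,7 already taken and all letters distinct, R+L≡Z (mod 10) forces L=1. So L=1.
Step 7. [col 3: H + K ≡ L (mod 10)] no forcing yet in column 3 (carry-in 0); K=8 is free and consistent — try it, so K=8.
Step 8. [col 3: H + K ≡ L (mod 10)] in column 3 we have H+K≡L with carry-in 0; given K=8, L=1 and digits 1,2,4,5,6,7,8 already taken and all letters distinct, that pins H to 3. So H=3.
Step 9. [col 5: Z + D ≡ Z (mod 10)] column 5 reads Z+D+carry(1)=Z with Z=6; with digits 1,2,3,4,5,6,7,8 already taken and all letters distinct, the only value for D is 9 ⇒ D=9.

Answer: C=5, D=9, H=3, K=8, L=1, R=4, T=2, W=7, Z=6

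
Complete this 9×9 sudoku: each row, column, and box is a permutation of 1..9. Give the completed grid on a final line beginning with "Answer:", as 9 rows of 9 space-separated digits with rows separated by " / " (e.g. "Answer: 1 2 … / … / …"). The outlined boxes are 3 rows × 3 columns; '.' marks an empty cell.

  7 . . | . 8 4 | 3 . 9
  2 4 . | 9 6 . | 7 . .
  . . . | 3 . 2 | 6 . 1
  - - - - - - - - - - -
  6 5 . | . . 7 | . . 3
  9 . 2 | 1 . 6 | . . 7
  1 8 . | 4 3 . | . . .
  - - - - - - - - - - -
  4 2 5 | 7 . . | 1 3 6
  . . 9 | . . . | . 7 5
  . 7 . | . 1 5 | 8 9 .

Step 1. [r5c8∈{4,5,8}] in row 5, 8 fits only at r5c8, so r5c8=8.
Step 2. [r6c9∈{2}] nothing but 2 survives at r6c9. So r6c9=2.
Step 3. [r5c7∈{4,5}] in row 5, 4 fits only at r5c7, so r5c7=4.
Step 4. [r9c4∈{2,6}] row 9 places 2 nowhere but r9c4. So r9c4=2.
Step 5. [r8c1∈{3,8}] across box 7, 8 lands solely at r8c1. So r8c1=8.
Step 6. [r8c2∈{1,3,6}] 1 has one home in row 8: r8c2, so r8c2=1.
Step 7. [r6c6∈{9}] r6c6 has the single candidate 9. So r6c6=9.
Step 8. [r2c3∈{1,3,8}] 3 has one home in row 2: r2c3. So r2c3=3.
Step 9. [r2c8∈{5}] only 5 remains possible at r2c8 ⇒ r2c8=5.
Step 10. [r1c4∈{5}] r1c4 has the single candidate 5, so r1c4=5.
Step 11. [r9c3∈{6}] r9c3's peers cover all but 6. So r9c3=6.
Step 12. [r3c8∈{4}] r3c8 has the single candidate 4 ⇒ r3c8=4.
Step 13. [r6c3∈{7}] r6c3's peers cover all but 7, so r6c3=7.
Step 14. [r7c5∈{9}] r7c5's peers cover all but 9. So r7c5=9.
Step 15. [r5c5∈{5}] only 5 remains possible at r5c5. So r5c5=5.
Step 16. [r6c7∈{5}] r6c7 is down to just 5. So r6c7=5.
Step 17. [r8c6∈{3}] r8c6 has the single candidate 3. So r8c6=3.
Step 18. [r8c5∈{4}] only 4 remains possible at r8c5 ⇒ r8c5=4.
Step 19. [r4c3∈{4}] only 4 remains possible at r4c3 ⇒ r4c3=4.
Step 20. [r4c8∈{1}] nothing but 1 survives at r4c8 ⇒ r4c8=1.
Step 21. [r9c9∈{4}] only 4 remains possible at r9c9, so r9c9=4.
Step 22. [r3c1∈{5}] nothing but 5 survives at r3c1 ⇒ r3c1=5.
Step 23. [r1c2∈{6}] r1c2 has the single candidate 6, so r1c2=6.
Step 24. [r9c1∈{3}] r9c1's peers cover all but 3. So r9c1=3.
Step 25. [r3c5∈{7}] r3c5 has the single candidate 7 ⇒ r3c5=7.
Step 26. [r4c7∈{9}] r4c7's peers cover all but 9, so r4c7=9.
Step 27. [r1c8∈{2}] only 2 remains possible at r1c8. So r1c8=2.
Step 28. [r3c3∈{8}] nothing but 8 survives at r3c3 ⇒ r3c3=8.
Step 29. [r4c4∈{8}] only 8 remains possible at r4c4. So r4c4=8.
Step 30. [r1c3∈{1}] nothing but 1 survives at r1c3, so r1c3=1.
Step 31. [r4c5∈{2}] r4c5's peers cover all but 2 ⇒ r4c5=2.
Step 32. [r7c6∈{8}] only 8 remains possible at r7c6 ⇒ r7c6=8.
Step 33. [r5c2∈{3}] only 3 remains possible at r5c2. So r5c2=3.
Step 34. [r2c6∈{1}] only 1 remains possible at r2c6 ⇒ r2c6=1.
Step 35. [r6c8∈{6}] r6c8's peers cover all but 6 ⇒ r6c8=6.
Step 36. [r8c7∈{2}] only 2 remains possible at r8c7 ⇒ r8c7=2.
Step 37. [r3c2∈{9}] r3c2 is down to just 9, so r3c2=9.
Step 38. [r2c9∈{8}] r2c9 has the single candidate 8 ⇒ r2c9=8.
Step 39. [r8c4∈{6}] r8c4's peers cover all but 6. So r8c4=6.

Answer: 7 6 1 5 8 4 3 2 9 / 2 4 3 9 6 1 7 5 8 / 5 9 8 3 7 2 6 4 1 / 6 5 4 8 2 7 9 1 3 / 9 3 2 1 5 6 4 8 7 / 1 8 7 4 3 9 5 6 2 / 4 2 5 7 9 8 1 3 6 / 8 1 9 6 4 3 2 7 5 / 3 7 6 2 1 5 8 9 4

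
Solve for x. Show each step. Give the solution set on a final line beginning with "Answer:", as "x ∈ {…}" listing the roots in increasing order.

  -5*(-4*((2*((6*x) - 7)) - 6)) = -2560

Step 1. [-5*(-4*((2*((6*x) - 7)) - 6)) = -2560] LHS = -5·(…); ÷-5 both sides. So div: -4*((2*((6*x) - 7)) - 6) = 512.
Step 2. [-4*((2*((6*x) - 7)) - 6) = 512] -4 out front; divide by -4. So div: (2*((6*x) - 7)) - 6 = -128.
Step 3. [(2*((6*x) - 7)) - 6 = -128] the outer -6 inverts by adding 6. So sub: 2*((6*x) - 7) = -122.
Step 4. [2*((6*x) - 7) = -122] LHS = 2·(…); ÷2 both sides. So div: (6*x) - 7 = -61.
Step 5. [(6*x) - 7 = -61] -7 is outermost — add 7 both sides ⇒ sub: 6*x = -54.
Step 6. [6*x = -54] LHS = 6·(…); ÷6 both sides. So div: x = -9.

Answer: x ∈ {-9}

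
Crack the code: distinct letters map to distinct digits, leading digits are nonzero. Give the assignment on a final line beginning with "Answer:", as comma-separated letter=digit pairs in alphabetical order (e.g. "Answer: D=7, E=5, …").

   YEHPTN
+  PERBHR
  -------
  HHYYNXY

Step 1. [col 1: N + R ≡ Y (mod 10)] several values work for N in column 1 (N + R ≡ Y (mod 10), carry-in 0); try N=2, so N=2.
Step 2. [col 1: N + R ≡ Y (mod 10)] several values work for Y in column 1 (N + R ≡ Y (mod 10), carry-in 0); try Y=6 ⇒ Y=6.
Step 3. [col 1: N + R ≡ Y (mod 10)] column 1: given N=2, Y=6, carry-in 0, and digits 2,6 already taken and all letters distinct, N+R≡Y (mod 10) forces R=4 ⇒ R=4.
Step 4. [col 2: T + H ≡ X (mod 10)] several values work for H in column 2 (T + H ≡ X (mod 10), carry-in 0); try H=1, so H=1.
Step 5. [col 2: T + H ≡ X (mod 10)] several values work for X in column 2 (T + H ≡ X (mod 10), carry-in 0); try X=9. So X=9.
Step 6. [col 2: T + H ≡ X (mod 10)] column 2 reads T+H+carry(0)=X with H=1, X=9; with digits 1,2,4,6,9 already taken and all letters distinct, the only value for T is 8 ⇒ T=8.
Step 7. [col 3: P + B ≡ N (mod 10)] P=5 is one option consistent with column 3 (P + B ≡ N (mod 10), carry-in 0) — take it, so P=5.
Step 8. [col 3: P + B ≡ N (mod 10)] from column 3 (P=5, N=2, carry-in 0, digits 1,2,4,5,6,8,9 already taken and all letters distinct): B must equal 7, so B=7.
Step 9. [col 5: E + E ≡ Y (mod 10)] column 5: given Y=6, carry-in 0, and digits 1,2,4,5,6,7,8,9 already taken and all letters distinct, E+E≡Y (mod 10) forces E=3, so E=3.

Answer: B=7, E=3, H=1, N=2, P=5, R=4, T=8, X=9, Y=6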